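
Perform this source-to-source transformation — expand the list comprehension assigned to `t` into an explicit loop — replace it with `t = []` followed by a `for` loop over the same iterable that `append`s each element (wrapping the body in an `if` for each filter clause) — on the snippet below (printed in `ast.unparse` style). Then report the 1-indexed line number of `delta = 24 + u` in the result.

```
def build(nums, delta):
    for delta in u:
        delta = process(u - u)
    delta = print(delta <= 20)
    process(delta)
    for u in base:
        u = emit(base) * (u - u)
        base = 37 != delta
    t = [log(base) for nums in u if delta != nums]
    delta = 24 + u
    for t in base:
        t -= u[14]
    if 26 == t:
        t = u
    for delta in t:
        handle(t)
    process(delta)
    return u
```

Transformed code:
def build(nums, delta):
    for delta in u:
        delta = process(u - u)
    delta = print(delta <= 20)
    process(delta)
    for u in base:
        u = emit(base) * (u - u)
        base = 37 != delta
    t = []
    for nums in u:
        if delta != nums:
            t.append(log(base))
    delta = 24 + u
    for t in base:
        t -= u[14]
    if 26 == t:
        t = u
    for delta in t:
        handle(t)
    process(delta)
    return u

13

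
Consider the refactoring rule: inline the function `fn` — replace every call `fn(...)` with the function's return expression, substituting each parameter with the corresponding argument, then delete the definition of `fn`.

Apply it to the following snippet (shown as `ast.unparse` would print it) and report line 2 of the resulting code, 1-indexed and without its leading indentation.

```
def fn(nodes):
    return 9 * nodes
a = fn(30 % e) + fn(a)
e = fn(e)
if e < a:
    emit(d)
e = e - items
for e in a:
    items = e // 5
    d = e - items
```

Transformed code:
a = 9 * (30 % e) + 9 * a
e = 9 * e
if e < a:
    emit(d)
e = e - items
for e in a:
    items = e // 5
    d = e - items

e = 9 * e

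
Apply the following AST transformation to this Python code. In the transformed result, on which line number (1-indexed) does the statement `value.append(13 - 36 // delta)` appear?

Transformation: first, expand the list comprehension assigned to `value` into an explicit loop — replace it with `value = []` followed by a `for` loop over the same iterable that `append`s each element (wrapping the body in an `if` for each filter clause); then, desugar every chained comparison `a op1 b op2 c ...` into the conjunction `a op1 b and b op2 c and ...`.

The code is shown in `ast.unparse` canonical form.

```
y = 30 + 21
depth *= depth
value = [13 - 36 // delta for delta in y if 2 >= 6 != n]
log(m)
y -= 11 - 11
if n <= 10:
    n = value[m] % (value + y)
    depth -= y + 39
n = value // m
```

6

Transformed code:
y = 30 + 21
depth *= depth
value = []
for delta in y:
    if 2 >= 6 and 6 != n:
        value.append(13 - 36 // delta)
log(m)
y -= 11 - 11
if n <= 10:
    n = value[m] % (value + y)
    depth -= y + 39
n = value // m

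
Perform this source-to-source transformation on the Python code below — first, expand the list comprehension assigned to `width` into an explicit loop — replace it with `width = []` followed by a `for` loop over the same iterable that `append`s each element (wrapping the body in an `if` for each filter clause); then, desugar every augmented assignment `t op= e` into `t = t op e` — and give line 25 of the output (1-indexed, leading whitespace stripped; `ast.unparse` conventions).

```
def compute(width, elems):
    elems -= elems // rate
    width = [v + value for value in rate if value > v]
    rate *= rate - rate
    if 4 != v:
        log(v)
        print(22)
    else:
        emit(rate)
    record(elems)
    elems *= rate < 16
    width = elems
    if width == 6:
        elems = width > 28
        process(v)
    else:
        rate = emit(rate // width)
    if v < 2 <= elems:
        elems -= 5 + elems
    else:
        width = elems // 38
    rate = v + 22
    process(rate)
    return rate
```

Transformed code:
def compute(width, elems):
    elems = elems - elems // rate
    width = []
    for value in rate:
        if value > v:
            width.append(v + value)
    rate = rate * (rate - rate)
    if 4 != v:
        log(v)
        print(22)
    else:
        emit(rate)
    record(elems)
    elems = elems * (rate < 16)
    width = elems
    if width == 6:
        elems = width > 28
        process(v)
    else:
        rate = emit(rate // width)
    if v < 2 <= elems:
        elems = elems - (5 + elems)
    else:
        width = elems // 38
    rate = v + 22
    process(rate)
    return rate

rate = v + 22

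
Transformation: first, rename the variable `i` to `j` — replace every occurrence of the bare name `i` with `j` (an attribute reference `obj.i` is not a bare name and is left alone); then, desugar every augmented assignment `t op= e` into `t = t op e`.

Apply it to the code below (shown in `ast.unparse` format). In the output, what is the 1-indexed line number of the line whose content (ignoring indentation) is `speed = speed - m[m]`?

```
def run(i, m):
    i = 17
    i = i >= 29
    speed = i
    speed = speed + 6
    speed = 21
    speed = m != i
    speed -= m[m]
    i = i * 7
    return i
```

Transformed code:
def run(j, m):
    j = 17
    j = j >= 29
    speed = j
    speed = speed + 6
    speed = 21
    speed = m != j
    speed = speed - m[m]
    j = j * 7
    return j

8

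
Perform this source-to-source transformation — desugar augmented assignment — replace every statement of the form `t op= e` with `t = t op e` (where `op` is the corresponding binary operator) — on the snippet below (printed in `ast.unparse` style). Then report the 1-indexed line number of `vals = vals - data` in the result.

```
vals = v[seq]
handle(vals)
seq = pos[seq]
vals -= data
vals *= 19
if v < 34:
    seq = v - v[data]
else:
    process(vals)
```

Transformed code:
vals = v[seq]
handle(vals)
seq = pos[seq]
vals = vals - data
vals = vals * 19
if v < 34:
    seq = v - v[data]
else:
    process(vals)

4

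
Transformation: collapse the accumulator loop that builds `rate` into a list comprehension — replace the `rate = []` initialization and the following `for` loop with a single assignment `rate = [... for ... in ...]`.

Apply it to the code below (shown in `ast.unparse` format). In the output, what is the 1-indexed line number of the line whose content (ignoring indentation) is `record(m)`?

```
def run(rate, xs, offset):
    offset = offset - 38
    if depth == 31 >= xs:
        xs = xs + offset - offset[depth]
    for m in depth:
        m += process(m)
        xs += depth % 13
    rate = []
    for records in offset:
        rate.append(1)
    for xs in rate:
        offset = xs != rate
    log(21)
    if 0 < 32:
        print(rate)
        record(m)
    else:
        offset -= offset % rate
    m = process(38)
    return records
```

14

Transformed code:
def run(rate, xs, offset):
    offset = offset - 38
    if depth == 31 >= xs:
        xs = xs + offset - offset[depth]
    for m in depth:
        m += process(m)
        xs += depth % 13
    rate = [1 for records in offset]
    for xs in rate:
        offset = xs != rate
    log(21)
    if 0 < 32:
        print(rate)
        record(m)
    else:
        offset -= offset % rate
    m = process(38)
    return records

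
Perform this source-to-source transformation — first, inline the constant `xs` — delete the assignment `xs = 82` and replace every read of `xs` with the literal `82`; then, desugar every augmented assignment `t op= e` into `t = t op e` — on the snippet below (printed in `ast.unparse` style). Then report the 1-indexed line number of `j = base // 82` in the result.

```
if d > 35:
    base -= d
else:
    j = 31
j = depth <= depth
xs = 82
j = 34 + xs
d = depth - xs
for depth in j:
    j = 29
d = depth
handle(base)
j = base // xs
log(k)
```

Transformed code:
if d > 35:
    base = base - d
else:
    j = 31
j = depth <= depth
j = 34 + 82
d = depth - 82
for depth in j:
    j = 29
d = depth
handle(base)
j = base // 82
log(k)

12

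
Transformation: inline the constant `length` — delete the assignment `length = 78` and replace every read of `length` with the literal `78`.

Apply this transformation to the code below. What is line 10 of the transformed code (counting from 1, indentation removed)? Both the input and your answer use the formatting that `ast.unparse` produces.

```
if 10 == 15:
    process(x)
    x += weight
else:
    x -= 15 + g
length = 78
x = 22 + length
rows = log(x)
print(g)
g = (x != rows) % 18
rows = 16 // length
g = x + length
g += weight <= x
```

rows = 16 // 78

Transformed code:
if 10 == 15:
    process(x)
    x += weight
else:
    x -= 15 + g
x = 22 + 78
rows = log(x)
print(g)
g = (x != rows) % 18
rows = 16 // 78
g = x + 78
g += weight <= x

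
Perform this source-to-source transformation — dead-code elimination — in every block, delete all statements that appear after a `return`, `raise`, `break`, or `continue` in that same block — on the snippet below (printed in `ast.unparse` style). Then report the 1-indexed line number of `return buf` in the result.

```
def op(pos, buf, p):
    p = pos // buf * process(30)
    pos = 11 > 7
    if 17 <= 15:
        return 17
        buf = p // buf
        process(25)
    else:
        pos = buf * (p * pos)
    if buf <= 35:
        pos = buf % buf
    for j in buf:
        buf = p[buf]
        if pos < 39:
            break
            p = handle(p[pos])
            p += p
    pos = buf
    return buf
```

15

Transformed code:
def op(pos, buf, p):
    p = pos // buf * process(30)
    pos = 11 > 7
    if 17 <= 15:
        return 17
    else:
        pos = buf * (p * pos)
    if buf <= 35:
        pos = buf % buf
    for j in buf:
        buf = p[buf]
        if pos < 39:
            break
    pos = buf
    return buf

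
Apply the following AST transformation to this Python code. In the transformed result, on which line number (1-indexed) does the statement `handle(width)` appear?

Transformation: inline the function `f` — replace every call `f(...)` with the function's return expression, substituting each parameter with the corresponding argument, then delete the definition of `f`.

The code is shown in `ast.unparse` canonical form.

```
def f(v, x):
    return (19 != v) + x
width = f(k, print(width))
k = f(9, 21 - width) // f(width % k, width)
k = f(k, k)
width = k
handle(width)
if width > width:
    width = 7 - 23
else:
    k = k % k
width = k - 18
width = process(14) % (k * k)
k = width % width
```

Transformed code:
width = (19 != k) + print(width)
k = ((19 != 9) + (21 - width)) // ((19 != width % k) + width)
k = (19 != k) + k
width = k
handle(width)
if width > width:
    width = 7 - 23
else:
    k = k % k
width = k - 18
width = process(14) % (k * k)
k = width % width

5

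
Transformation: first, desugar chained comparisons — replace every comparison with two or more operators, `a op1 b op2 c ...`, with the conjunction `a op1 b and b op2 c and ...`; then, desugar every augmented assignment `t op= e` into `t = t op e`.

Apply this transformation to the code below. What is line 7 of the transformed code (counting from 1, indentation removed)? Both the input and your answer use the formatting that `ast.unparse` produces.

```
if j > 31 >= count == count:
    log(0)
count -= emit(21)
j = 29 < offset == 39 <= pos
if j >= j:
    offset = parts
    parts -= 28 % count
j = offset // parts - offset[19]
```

parts = parts - 28 % count

Transformed code:
if j > 31 and 31 >= count and (count == count):
    log(0)
count = count - emit(21)
j = 29 < offset and offset == 39 and (39 <= pos)
if j >= j:
    offset = parts
    parts = parts - 28 % count
j = offset // parts - offset[19]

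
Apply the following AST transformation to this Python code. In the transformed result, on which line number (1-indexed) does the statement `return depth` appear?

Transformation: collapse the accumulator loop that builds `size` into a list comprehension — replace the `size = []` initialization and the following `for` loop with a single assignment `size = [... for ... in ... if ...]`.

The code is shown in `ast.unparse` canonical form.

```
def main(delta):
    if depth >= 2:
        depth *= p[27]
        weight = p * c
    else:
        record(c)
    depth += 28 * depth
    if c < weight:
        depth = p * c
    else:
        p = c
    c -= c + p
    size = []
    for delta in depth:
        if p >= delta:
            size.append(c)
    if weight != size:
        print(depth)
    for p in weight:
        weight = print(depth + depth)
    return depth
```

Transformed code:
def main(delta):
    if depth >= 2:
        depth *= p[27]
        weight = p * c
    else:
        record(c)
    depth += 28 * depth
    if c < weight:
        depth = p * c
    else:
        p = c
    c -= c + p
    size = [c for delta in depth if p >= delta]
    if weight != size:
        print(depth)
    for p in weight:
        weight = print(depth + depth)
    return depth

18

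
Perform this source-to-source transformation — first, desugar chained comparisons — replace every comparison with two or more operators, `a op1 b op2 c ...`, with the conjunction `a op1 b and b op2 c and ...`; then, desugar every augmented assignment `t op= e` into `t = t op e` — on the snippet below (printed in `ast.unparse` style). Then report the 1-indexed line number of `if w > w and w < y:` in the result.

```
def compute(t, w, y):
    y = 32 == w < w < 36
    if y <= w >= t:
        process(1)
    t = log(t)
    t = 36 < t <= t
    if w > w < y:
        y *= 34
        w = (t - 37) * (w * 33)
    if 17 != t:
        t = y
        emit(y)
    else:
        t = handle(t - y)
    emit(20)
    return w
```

Transformed code:
def compute(t, w, y):
    y = 32 == w and w < w and (w < 36)
    if y <= w and w >= t:
        process(1)
    t = log(t)
    t = 36 < t and t <= t
    if w > w and w < y:
        y = y * 34
        w = (t - 37) * (w * 33)
    if 17 != t:
        t = y
        emit(y)
    else:
        t = handle(t - y)
    emit(20)
    return w

7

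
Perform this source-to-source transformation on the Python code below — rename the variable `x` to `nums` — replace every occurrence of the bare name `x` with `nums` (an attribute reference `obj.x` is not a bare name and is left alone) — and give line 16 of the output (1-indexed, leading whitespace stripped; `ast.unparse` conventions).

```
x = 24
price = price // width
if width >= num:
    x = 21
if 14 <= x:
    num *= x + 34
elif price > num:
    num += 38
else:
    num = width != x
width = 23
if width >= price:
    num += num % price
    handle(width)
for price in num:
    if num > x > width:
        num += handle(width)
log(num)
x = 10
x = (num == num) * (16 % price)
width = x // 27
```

if num > nums > width:

Transformed code:
nums = 24
price = price // width
if width >= num:
    nums = 21
if 14 <= nums:
    num *= nums + 34
elif price > num:
    num += 38
else:
    num = width != nums
width = 23
if width >= price:
    num += num % price
    handle(width)
for price in num:
    if num > nums > width:
        num += handle(width)
log(num)
nums = 10
nums = (num == num) * (16 % price)
width = nums // 27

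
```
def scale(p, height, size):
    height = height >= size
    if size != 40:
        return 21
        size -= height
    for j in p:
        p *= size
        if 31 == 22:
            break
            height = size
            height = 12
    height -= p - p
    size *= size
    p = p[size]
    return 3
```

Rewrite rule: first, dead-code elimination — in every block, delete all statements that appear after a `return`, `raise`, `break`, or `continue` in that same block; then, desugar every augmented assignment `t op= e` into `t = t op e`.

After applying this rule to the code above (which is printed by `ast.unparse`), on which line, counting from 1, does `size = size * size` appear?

Transformed code:
def scale(p, height, size):
    height = height >= size
    if size != 40:
        return 21
    for j in p:
        p = p * size
        if 31 == 22:
            break
    height = height - (p - p)
    size = size * size
    p = p[size]
    return 3

10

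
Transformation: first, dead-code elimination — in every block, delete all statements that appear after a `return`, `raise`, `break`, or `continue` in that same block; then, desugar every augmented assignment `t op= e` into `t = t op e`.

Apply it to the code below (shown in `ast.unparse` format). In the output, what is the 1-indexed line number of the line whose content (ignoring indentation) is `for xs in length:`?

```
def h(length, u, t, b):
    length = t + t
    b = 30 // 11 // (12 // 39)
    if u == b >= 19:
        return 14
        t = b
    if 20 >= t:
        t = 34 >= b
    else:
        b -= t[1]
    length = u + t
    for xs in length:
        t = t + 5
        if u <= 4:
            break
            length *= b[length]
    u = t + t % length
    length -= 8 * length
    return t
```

11

Transformed code:
def h(length, u, t, b):
    length = t + t
    b = 30 // 11 // (12 // 39)
    if u == b >= 19:
        return 14
    if 20 >= t:
        t = 34 >= b
    else:
        b = b - t[1]
    length = u + t
    for xs in length:
        t = t + 5
        if u <= 4:
            break
    u = t + t % length
    length = length - 8 * length
    return t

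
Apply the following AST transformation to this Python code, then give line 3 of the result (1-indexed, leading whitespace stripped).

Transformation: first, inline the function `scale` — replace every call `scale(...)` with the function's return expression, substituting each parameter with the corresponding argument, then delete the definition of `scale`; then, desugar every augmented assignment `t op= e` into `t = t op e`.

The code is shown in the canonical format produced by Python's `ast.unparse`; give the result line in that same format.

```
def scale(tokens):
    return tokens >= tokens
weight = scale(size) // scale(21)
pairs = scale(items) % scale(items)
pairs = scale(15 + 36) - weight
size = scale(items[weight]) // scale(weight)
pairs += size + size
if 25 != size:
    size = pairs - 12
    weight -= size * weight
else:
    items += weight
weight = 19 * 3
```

pairs = (15 + 36 >= 15 + 36) - weight

Transformed code:
weight = (size >= size) // (21 >= 21)
pairs = (items >= items) % (items >= items)
pairs = (15 + 36 >= 15 + 36) - weight
size = (items[weight] >= items[weight]) // (weight >= weight)
pairs = pairs + (size + size)
if 25 != size:
    size = pairs - 12
    weight = weight - size * weight
else:
    items = items + weight
weight = 19 * 3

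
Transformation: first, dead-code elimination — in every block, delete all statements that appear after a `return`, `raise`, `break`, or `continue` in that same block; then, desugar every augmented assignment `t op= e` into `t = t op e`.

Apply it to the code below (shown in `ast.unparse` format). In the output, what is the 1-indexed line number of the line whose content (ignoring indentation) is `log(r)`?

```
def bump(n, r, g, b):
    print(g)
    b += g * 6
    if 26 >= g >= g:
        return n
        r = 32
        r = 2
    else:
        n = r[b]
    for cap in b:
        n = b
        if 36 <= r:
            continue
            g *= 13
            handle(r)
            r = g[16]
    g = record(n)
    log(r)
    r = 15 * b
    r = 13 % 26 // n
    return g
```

13

Transformed code:
def bump(n, r, g, b):
    print(g)
    b = b + g * 6
    if 26 >= g >= g:
        return n
    else:
        n = r[b]
    for cap in b:
        n = b
        if 36 <= r:
            continue
    g = record(n)
    log(r)
    r = 15 * b
    r = 13 % 26 // n
    return g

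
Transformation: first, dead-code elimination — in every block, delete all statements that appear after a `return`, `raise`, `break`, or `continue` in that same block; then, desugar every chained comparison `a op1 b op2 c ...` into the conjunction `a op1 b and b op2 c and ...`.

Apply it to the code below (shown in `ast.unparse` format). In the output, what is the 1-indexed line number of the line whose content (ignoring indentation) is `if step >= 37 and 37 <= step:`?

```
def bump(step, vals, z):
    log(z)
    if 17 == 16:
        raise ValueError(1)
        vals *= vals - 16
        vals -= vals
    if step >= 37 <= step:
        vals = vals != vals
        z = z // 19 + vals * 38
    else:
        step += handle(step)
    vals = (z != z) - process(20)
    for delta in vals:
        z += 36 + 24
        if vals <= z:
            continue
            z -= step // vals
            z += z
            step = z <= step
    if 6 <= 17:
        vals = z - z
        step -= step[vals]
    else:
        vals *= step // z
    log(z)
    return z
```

5

Transformed code:
def bump(step, vals, z):
    log(z)
    if 17 == 16:
        raise ValueError(1)
    if step >= 37 and 37 <= step:
        vals = vals != vals
        z = z // 19 + vals * 38
    else:
        step += handle(step)
    vals = (z != z) - process(20)
    for delta in vals:
        z += 36 + 24
        if vals <= z:
            continue
    if 6 <= 17:
        vals = z - z
        step -= step[vals]
    else:
        vals *= step // z
    log(z)
    return z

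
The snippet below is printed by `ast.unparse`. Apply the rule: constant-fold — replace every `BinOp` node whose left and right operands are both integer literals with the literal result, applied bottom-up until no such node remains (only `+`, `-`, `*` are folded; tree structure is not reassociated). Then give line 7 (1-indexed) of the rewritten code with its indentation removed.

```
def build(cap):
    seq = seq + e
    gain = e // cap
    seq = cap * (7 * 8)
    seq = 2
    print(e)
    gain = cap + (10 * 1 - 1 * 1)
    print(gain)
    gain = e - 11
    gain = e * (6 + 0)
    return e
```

Transformed code:
def build(cap):
    seq = seq + e
    gain = e // cap
    seq = cap * 56
    seq = 2
    print(e)
    gain = cap + 9
    print(gain)
    gain = e - 11
    gain = e * 6
    return e

gain = cap + 9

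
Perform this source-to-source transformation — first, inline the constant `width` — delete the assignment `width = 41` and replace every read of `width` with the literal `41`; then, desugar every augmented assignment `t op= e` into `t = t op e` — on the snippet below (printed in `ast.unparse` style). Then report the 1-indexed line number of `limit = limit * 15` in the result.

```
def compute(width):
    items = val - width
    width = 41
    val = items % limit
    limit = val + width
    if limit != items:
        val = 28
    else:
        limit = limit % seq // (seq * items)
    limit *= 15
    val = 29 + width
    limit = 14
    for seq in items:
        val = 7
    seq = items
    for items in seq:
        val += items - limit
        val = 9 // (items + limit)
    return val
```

9

Transformed code:
def compute(width):
    items = val - 41
    val = items % limit
    limit = val + 41
    if limit != items:
        val = 28
    else:
        limit = limit % seq // (seq * items)
    limit = limit * 15
    val = 29 + 41
    limit = 14
    for seq in items:
        val = 7
    seq = items
    for items in seq:
        val = val + (items - limit)
        val = 9 // (items + limit)
    return val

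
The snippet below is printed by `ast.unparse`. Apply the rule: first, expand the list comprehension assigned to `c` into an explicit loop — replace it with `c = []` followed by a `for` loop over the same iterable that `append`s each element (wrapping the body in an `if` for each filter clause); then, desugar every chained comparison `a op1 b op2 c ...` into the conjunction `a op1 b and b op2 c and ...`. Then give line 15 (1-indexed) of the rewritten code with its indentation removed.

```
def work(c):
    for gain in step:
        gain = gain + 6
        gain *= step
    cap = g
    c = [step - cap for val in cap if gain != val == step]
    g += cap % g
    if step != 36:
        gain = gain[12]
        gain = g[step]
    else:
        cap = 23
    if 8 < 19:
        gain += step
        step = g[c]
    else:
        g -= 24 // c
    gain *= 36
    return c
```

cap = 23

Transformed code:
def work(c):
    for gain in step:
        gain = gain + 6
        gain *= step
    cap = g
    c = []
    for val in cap:
        if gain != val and val == step:
            c.append(step - cap)
    g += cap % g
    if step != 36:
        gain = gain[12]
        gain = g[step]
    else:
        cap = 23
    if 8 < 19:
        gain += step
        step = g[c]
    else:
        g -= 24 // c
    gain *= 36
    return c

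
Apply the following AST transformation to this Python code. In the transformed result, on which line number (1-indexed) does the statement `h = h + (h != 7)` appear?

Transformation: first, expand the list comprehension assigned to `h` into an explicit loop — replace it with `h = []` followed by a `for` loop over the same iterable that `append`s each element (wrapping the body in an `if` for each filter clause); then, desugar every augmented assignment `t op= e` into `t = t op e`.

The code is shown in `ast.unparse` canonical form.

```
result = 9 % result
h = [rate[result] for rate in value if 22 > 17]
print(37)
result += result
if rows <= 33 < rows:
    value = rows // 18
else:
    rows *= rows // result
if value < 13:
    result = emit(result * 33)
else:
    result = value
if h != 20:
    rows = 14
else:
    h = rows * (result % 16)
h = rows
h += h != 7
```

Transformed code:
result = 9 % result
h = []
for rate in value:
    if 22 > 17:
        h.append(rate[result])
print(37)
result = result + result
if rows <= 33 < rows:
    value = rows // 18
else:
    rows = rows * (rows // result)
if value < 13:
    result = emit(result * 33)
else:
    result = value
if h != 20:
    rows = 14
else:
    h = rows * (result % 16)
h = rows
h = h + (h != 7)

21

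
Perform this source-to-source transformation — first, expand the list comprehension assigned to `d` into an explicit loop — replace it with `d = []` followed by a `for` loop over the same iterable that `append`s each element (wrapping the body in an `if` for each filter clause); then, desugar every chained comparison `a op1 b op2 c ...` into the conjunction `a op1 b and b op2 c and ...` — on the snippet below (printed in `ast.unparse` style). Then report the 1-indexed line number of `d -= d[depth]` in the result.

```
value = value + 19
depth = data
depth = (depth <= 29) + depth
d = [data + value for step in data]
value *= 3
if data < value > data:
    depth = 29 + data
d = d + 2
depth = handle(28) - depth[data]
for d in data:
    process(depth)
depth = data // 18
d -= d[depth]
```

Transformed code:
value = value + 19
depth = data
depth = (depth <= 29) + depth
d = []
for step in data:
    d.append(data + value)
value *= 3
if data < value and value > data:
    depth = 29 + data
d = d + 2
depth = handle(28) - depth[data]
for d in data:
    process(depth)
depth = data // 18
d -= d[depth]

15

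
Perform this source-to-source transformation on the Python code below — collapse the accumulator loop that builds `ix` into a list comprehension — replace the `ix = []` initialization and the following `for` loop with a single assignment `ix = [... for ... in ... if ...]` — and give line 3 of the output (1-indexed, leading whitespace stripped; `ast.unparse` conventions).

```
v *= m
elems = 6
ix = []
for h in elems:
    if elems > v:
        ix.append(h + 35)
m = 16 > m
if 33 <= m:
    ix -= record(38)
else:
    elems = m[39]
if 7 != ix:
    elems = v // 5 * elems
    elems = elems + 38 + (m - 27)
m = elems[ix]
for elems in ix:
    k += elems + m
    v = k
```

ix = [h + 35 for h in elems if elems > v]

Transformed code:
v *= m
elems = 6
ix = [h + 35 for h in elems if elems > v]
m = 16 > m
if 33 <= m:
    ix -= record(38)
else:
    elems = m[39]
if 7 != ix:
    elems = v // 5 * elems
    elems = elems + 38 + (m - 27)
m = elems[ix]
for elems in ix:
    k += elems + m
    v = k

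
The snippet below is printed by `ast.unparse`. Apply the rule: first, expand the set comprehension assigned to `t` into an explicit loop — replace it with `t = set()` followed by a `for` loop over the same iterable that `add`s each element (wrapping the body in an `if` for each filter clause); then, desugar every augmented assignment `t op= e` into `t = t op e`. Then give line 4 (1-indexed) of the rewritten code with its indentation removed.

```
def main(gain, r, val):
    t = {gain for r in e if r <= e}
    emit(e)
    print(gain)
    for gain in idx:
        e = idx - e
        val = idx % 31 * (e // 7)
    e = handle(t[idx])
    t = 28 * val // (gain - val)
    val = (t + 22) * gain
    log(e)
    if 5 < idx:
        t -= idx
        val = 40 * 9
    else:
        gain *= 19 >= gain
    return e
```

Transformed code:
def main(gain, r, val):
    t = set()
    for r in e:
        if r <= e:
            t.add(gain)
    emit(e)
    print(gain)
    for gain in idx:
        e = idx - e
        val = idx % 31 * (e // 7)
    e = handle(t[idx])
    t = 28 * val // (gain - val)
    val = (t + 22) * gain
    log(e)
    if 5 < idx:
        t = t - idx
        val = 40 * 9
    else:
        gain = gain * (19 >= gain)
    return e

if r <= e:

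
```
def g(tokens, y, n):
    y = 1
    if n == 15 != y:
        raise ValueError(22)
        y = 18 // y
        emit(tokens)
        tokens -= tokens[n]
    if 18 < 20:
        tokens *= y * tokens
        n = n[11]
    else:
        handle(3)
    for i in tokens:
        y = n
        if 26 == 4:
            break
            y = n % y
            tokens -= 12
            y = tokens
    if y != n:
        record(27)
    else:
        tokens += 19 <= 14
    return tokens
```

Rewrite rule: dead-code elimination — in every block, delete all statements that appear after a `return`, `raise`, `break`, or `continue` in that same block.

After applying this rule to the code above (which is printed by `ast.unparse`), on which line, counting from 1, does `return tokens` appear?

Transformed code:
def g(tokens, y, n):
    y = 1
    if n == 15 != y:
        raise ValueError(22)
    if 18 < 20:
        tokens *= y * tokens
        n = n[11]
    else:
        handle(3)
    for i in tokens:
        y = n
        if 26 == 4:
            break
    if y != n:
        record(27)
    else:
        tokens += 19 <= 14
    return tokens

18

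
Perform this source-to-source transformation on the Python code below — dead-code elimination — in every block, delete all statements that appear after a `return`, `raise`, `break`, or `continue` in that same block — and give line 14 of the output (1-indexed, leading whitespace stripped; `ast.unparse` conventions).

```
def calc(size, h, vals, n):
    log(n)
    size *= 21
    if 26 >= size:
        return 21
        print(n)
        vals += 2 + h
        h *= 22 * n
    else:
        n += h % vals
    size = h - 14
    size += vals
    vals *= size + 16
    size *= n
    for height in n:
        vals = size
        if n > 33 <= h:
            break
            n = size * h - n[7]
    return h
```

if n > 33 <= h:

Transformed code:
def calc(size, h, vals, n):
    log(n)
    size *= 21
    if 26 >= size:
        return 21
    else:
        n += h % vals
    size = h - 14
    size += vals
    vals *= size + 16
    size *= n
    for height in n:
        vals = size
        if n > 33 <= h:
            break
    return h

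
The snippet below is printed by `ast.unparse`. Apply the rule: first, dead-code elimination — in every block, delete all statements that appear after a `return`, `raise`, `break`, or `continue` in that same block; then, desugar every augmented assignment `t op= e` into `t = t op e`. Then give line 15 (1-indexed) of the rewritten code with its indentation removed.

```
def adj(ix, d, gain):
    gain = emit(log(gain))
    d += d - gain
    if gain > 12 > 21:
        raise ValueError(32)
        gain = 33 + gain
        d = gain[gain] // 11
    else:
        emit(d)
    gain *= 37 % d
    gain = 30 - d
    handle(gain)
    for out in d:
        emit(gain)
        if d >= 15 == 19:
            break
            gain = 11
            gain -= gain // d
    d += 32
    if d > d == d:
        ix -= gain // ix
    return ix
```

d = d + 32

Transformed code:
def adj(ix, d, gain):
    gain = emit(log(gain))
    d = d + (d - gain)
    if gain > 12 > 21:
        raise ValueError(32)
    else:
        emit(d)
    gain = gain * (37 % d)
    gain = 30 - d
    handle(gain)
    for out in d:
        emit(gain)
        if d >= 15 == 19:
            break
    d = d + 32
    if d > d == d:
        ix = ix - gain // ix
    return ix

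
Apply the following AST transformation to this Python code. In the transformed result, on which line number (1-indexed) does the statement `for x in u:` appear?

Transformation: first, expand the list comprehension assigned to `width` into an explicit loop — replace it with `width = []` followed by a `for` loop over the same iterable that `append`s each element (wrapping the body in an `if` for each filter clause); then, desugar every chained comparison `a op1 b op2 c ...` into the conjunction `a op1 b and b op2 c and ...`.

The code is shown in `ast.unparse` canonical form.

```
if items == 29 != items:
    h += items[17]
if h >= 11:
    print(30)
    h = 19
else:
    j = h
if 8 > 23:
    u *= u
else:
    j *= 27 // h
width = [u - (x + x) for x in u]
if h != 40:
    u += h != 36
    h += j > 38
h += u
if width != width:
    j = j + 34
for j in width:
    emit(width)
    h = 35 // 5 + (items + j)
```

13

Transformed code:
if items == 29 and 29 != items:
    h += items[17]
if h >= 11:
    print(30)
    h = 19
else:
    j = h
if 8 > 23:
    u *= u
else:
    j *= 27 // h
width = []
for x in u:
    width.append(u - (x + x))
if h != 40:
    u += h != 36
    h += j > 38
h += u
if width != width:
    j = j + 34
for j in width:
    emit(width)
    h = 35 // 5 + (items + j)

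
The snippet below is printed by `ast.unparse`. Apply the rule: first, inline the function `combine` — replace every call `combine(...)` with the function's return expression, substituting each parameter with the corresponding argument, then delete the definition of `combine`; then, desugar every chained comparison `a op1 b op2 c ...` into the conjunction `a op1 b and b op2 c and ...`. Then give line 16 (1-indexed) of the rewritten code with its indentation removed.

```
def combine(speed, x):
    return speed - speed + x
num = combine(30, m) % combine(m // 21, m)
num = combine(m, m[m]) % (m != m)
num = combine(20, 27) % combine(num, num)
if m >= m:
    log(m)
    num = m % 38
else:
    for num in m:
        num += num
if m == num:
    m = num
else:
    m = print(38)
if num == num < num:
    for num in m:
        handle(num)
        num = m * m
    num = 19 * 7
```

handle(num)

Transformed code:
num = (30 - 30 + m) % (m // 21 - m // 21 + m)
num = (m - m + m[m]) % (m != m)
num = (20 - 20 + 27) % (num - num + num)
if m >= m:
    log(m)
    num = m % 38
else:
    for num in m:
        num += num
if m == num:
    m = num
else:
    m = print(38)
if num == num and num < num:
    for num in m:
        handle(num)
        num = m * m
    num = 19 * 7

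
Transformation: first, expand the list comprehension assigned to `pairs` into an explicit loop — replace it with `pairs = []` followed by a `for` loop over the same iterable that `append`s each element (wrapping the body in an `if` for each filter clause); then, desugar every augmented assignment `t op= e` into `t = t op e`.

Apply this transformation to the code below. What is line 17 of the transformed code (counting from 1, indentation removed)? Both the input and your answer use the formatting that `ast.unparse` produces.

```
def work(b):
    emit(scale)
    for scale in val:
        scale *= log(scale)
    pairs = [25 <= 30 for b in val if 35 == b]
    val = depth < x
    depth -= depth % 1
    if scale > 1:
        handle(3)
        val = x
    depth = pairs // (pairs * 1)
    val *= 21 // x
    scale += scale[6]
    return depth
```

Transformed code:
def work(b):
    emit(scale)
    for scale in val:
        scale = scale * log(scale)
    pairs = []
    for b in val:
        if 35 == b:
            pairs.append(25 <= 30)
    val = depth < x
    depth = depth - depth % 1
    if scale > 1:
        handle(3)
        val = x
    depth = pairs // (pairs * 1)
    val = val * (21 // x)
    scale = scale + scale[6]
    return depth

return depth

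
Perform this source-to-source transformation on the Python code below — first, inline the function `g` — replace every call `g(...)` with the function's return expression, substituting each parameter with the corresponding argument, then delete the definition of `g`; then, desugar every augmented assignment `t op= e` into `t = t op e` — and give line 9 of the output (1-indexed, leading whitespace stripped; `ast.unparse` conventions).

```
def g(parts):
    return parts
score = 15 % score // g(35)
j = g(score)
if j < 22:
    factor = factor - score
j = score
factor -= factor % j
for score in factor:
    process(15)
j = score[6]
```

Transformed code:
score = 15 % score // 35
j = score
if j < 22:
    factor = factor - score
j = score
factor = factor - factor % j
for score in factor:
    process(15)
j = score[6]

j = score[6]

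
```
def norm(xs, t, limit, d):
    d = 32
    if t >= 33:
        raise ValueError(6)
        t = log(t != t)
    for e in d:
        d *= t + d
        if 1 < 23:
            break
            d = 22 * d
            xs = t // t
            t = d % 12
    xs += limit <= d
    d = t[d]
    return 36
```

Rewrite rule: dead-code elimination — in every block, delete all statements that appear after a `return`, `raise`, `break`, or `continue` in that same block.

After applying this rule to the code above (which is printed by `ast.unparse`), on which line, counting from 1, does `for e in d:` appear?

5

Transformed code:
def norm(xs, t, limit, d):
    d = 32
    if t >= 33:
        raise ValueError(6)
    for e in d:
        d *= t + d
        if 1 < 23:
            break
    xs += limit <= d
    d = t[d]
    return 36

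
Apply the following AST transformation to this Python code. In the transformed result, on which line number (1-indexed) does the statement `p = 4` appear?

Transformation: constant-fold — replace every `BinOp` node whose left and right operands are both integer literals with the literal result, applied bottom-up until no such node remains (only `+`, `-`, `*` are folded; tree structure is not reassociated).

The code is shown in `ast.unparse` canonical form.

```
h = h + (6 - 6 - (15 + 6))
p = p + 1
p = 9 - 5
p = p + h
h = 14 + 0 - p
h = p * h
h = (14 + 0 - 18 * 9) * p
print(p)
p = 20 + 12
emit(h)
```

Transformed code:
h = h + -21
p = p + 1
p = 4
p = p + h
h = 14 - p
h = p * h
h = -148 * p
print(p)
p = 32
emit(h)

3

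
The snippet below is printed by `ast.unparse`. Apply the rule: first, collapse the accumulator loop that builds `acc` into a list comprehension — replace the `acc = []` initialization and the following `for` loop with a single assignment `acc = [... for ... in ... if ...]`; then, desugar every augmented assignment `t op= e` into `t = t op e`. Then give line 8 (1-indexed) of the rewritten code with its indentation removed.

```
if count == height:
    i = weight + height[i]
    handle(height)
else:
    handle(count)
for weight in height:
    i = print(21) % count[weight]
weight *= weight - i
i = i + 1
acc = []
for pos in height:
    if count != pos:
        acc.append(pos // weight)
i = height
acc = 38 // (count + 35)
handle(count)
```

Transformed code:
if count == height:
    i = weight + height[i]
    handle(height)
else:
    handle(count)
for weight in height:
    i = print(21) % count[weight]
weight = weight * (weight - i)
i = i + 1
acc = [pos // weight for pos in height if count != pos]
i = height
acc = 38 // (count + 35)
handle(count)

weight = weight * (weight - i)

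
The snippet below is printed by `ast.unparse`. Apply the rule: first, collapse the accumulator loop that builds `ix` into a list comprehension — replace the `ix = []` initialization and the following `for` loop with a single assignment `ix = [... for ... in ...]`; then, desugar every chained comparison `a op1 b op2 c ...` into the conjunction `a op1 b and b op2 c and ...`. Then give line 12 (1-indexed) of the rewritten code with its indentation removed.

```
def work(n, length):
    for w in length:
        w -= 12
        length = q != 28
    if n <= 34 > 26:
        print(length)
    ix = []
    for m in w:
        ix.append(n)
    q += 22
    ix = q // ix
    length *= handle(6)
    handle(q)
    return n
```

Transformed code:
def work(n, length):
    for w in length:
        w -= 12
        length = q != 28
    if n <= 34 and 34 > 26:
        print(length)
    ix = [n for m in w]
    q += 22
    ix = q // ix
    length *= handle(6)
    handle(q)
    return n

return n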